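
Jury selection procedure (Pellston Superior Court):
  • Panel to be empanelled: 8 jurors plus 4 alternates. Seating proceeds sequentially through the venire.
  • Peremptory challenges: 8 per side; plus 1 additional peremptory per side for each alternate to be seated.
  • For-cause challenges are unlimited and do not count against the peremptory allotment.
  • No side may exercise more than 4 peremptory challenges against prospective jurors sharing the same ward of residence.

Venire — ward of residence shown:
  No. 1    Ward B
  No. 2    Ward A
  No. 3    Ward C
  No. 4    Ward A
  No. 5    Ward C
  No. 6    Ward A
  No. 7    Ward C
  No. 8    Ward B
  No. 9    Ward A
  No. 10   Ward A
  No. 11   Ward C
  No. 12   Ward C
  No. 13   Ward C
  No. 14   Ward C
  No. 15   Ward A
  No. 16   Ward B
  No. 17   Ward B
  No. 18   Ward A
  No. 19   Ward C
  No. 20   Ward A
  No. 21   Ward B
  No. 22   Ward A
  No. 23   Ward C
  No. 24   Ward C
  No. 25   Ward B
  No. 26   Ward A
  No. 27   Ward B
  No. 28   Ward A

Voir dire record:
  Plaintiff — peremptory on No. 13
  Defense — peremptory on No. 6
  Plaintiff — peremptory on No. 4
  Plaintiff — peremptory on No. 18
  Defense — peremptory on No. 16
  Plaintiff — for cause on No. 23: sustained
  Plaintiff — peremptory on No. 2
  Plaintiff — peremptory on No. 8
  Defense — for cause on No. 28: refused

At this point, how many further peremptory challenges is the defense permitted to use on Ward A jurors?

Defense peremptories so far: #6, #16 — 2 of 12 used, 10 left overall.
Against Ward A: #6 — 1 used; per-ward cap 4 leaves 3.
Binding limit: min(10, 3) = 3.

3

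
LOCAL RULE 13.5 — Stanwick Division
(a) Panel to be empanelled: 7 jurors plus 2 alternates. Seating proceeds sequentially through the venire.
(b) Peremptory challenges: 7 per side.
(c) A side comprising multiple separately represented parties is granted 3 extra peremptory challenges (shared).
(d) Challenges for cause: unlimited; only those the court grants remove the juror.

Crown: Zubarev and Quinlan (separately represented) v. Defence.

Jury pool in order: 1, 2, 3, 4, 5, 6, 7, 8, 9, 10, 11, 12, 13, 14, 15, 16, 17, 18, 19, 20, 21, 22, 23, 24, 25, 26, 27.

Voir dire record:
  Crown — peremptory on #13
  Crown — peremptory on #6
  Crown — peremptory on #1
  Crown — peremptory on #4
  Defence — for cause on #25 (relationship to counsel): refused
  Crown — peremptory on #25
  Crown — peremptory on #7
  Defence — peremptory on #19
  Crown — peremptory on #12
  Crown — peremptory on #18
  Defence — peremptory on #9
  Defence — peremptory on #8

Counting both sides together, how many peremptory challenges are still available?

Crown allotment: 7 base + 3 multi-party = 10. Defence allotment: 7.
Crown peremptories used: #13, #6, #1, #4, #25, #7, #12, #18 — 8.
Defence peremptories used: #19, #9, #8 — 3 (the for-cause on #25 doesn't count).
Remaining: (10 − 8) + (7 − 3) = 6.

6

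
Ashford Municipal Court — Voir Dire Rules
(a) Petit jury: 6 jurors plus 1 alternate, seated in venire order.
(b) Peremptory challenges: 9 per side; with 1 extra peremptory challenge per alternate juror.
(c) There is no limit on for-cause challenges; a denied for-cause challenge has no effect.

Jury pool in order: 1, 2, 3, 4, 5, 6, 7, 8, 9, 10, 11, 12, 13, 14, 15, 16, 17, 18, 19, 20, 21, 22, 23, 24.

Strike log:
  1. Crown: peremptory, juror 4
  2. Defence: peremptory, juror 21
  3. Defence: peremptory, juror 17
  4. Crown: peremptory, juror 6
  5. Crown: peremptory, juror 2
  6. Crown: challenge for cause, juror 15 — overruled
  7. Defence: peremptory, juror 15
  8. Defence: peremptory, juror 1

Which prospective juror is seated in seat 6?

10

Removed: #1, #2, #4, #6, #15, #17, #21.
Seating in order: seats 1–6 → #3, #5, #7, #8, #9, #10; alternates → #11.
So seat 6 is #10.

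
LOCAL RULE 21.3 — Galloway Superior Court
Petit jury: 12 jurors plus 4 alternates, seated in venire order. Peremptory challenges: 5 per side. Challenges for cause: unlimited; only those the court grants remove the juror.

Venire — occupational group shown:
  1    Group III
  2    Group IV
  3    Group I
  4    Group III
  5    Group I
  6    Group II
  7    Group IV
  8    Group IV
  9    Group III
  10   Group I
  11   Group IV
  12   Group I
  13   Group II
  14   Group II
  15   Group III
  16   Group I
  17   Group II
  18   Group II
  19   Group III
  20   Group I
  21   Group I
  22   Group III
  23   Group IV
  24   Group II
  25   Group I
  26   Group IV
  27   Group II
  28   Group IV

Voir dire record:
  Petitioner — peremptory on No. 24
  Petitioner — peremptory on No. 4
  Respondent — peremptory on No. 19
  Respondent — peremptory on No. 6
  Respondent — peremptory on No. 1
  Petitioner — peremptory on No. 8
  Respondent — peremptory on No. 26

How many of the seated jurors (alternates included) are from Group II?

4

Removed: #1, #4, #6, #8, #19, #24, #26.
Seated (16 incl. alternates): #2, #3, #5, #7, #9, #10, #11, #12, #13, #14, #15, #16, #17, #18, #20, #21.
Of those, in Group II: #13, #14, #17, #18 → 4.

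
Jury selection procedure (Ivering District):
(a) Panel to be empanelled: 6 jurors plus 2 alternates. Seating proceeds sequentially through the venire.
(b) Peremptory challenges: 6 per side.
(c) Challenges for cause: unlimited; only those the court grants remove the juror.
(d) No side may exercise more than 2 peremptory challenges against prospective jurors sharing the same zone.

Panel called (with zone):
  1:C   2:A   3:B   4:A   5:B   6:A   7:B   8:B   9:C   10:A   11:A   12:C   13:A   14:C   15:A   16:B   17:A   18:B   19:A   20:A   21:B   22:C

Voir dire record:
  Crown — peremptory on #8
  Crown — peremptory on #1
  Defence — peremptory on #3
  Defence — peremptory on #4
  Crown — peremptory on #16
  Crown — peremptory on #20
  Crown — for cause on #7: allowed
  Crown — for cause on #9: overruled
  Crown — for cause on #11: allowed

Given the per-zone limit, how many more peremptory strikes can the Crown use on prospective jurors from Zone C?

1

Crown peremptories so far: #8, #1, #16, #20 — 4 of 6 used, 2 left overall.
Against Zone C: #1 — 1 used; per-zone cap 2 leaves 1.
Binding limit: min(2, 1) = 1.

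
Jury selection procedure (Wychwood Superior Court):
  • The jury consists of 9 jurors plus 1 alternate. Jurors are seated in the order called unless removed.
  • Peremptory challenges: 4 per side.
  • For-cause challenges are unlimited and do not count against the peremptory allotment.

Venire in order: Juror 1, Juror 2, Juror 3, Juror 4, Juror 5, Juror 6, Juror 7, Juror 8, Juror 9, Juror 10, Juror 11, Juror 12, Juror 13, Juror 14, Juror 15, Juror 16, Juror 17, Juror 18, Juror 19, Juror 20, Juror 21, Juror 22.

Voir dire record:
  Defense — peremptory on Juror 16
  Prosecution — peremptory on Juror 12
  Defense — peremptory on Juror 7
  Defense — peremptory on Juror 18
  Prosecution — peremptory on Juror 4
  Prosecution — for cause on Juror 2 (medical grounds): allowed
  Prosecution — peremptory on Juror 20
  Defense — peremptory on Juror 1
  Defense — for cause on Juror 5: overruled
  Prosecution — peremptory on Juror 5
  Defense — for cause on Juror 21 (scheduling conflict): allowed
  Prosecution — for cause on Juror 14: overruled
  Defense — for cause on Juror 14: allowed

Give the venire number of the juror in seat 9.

17

Removed: #1, #2, #4, #5, #7, #12, #14, #16, #18, #20, #21.
Seating in order: seats 1–9 → #3, #6, #8, #9, #10, #11, #13, #15, #17; alternates → #19.
So seat 9 is #17.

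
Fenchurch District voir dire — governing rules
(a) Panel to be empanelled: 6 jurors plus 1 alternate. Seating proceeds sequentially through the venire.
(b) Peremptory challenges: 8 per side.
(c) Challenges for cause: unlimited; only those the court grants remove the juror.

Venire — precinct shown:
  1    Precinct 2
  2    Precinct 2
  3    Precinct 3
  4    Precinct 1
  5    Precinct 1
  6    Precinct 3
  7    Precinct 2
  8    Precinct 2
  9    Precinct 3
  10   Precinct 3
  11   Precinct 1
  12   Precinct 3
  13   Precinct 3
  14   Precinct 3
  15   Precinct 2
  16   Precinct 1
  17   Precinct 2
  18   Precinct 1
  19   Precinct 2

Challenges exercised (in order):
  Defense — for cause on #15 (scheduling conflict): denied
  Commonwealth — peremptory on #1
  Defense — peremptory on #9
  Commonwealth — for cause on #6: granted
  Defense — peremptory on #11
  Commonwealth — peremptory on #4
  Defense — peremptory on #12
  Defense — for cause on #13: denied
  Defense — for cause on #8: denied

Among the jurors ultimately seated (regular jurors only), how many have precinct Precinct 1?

Removed: #1, #4, #6, #9, #11, #12.
Seated jurors 1–6: #2, #3, #5, #7, #8, #10 (alternates #13 not counted).
Of those, in Precinct 1: #5 → 1.

1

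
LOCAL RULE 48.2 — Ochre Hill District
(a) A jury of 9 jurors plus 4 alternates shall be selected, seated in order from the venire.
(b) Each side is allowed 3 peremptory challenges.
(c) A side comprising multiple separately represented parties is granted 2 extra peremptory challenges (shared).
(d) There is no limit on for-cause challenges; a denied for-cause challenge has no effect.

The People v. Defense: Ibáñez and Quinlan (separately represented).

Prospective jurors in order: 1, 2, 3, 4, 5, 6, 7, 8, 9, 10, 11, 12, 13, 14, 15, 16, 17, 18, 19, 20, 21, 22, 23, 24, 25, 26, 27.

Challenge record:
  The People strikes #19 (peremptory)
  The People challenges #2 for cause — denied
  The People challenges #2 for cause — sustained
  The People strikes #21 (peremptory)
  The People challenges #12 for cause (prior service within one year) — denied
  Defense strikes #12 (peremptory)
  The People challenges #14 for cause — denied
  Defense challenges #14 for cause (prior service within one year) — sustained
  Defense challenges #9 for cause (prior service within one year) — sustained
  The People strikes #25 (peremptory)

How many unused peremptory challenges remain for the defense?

4

Defense allotment: 3 base + 2 multi-party = 5.
Defense peremptories used: #12 — 1 (for-cause on #14, #9 don't count).
Remaining: 5 − 1 = 4.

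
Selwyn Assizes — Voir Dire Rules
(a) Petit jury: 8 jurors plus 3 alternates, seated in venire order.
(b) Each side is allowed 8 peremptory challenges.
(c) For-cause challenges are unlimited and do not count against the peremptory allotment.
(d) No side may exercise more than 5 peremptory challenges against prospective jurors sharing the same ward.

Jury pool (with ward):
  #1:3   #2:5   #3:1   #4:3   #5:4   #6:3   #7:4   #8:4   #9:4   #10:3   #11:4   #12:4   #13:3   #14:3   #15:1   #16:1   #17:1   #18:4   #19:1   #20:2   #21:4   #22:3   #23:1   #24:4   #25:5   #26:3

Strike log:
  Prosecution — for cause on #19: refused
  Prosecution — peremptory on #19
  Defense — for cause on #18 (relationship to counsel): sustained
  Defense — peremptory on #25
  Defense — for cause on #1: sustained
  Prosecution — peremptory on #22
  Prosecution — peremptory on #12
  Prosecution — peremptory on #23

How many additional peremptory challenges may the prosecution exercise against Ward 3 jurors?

Prosecution peremptories so far: #19, #22, #12, #23 — 4 of 8 used, 4 left overall.
Against Ward 3: #22 — 1 used; per-ward cap 5 leaves 4.
Binding limit: min(4, 4) = 4.

4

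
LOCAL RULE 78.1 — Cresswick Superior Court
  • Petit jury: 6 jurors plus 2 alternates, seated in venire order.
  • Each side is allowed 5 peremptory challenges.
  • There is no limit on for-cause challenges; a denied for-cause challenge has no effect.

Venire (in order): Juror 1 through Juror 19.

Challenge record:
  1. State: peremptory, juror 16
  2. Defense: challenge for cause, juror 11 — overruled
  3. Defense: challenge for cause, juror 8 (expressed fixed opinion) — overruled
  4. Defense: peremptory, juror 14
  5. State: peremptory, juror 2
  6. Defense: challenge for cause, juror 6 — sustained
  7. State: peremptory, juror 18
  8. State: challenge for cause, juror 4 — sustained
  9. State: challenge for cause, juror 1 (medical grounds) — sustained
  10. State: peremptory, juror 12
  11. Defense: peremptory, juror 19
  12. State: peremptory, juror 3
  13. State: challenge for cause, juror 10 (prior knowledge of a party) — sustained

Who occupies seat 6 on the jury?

13

Removed: #1, #2, #3, #4, #6, #10, #12, #14, #16, #18, #19. (#8, #11 stay — for-cause denied.)
Filling seats in venire order through position 6: #5, #7, #8, #9, #11, #13.
So seat 6 is #13.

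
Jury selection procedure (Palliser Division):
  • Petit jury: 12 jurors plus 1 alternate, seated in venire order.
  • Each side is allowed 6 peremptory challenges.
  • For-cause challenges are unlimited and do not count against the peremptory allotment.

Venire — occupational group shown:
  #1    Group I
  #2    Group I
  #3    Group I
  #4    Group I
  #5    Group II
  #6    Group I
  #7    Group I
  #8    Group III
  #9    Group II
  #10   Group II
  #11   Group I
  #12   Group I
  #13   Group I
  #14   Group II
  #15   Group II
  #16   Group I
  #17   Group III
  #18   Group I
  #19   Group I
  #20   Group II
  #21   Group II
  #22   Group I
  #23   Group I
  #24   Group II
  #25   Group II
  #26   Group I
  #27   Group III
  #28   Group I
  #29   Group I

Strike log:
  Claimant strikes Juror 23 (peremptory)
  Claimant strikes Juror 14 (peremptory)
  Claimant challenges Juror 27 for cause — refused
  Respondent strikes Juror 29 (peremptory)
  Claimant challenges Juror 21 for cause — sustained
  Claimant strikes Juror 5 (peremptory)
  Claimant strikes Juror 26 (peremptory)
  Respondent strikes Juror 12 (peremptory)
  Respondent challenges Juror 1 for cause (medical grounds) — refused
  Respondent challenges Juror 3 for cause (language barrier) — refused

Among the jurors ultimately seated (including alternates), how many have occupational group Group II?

3

Removed: #5, #12, #14, #21, #23, #26, #29.
Seated (13 incl. alternates): #1, #2, #3, #4, #6, #7, #8, #9, #10, #11, #13, #15, #16.
Of those, in Group II: #9, #10, #15 → 3.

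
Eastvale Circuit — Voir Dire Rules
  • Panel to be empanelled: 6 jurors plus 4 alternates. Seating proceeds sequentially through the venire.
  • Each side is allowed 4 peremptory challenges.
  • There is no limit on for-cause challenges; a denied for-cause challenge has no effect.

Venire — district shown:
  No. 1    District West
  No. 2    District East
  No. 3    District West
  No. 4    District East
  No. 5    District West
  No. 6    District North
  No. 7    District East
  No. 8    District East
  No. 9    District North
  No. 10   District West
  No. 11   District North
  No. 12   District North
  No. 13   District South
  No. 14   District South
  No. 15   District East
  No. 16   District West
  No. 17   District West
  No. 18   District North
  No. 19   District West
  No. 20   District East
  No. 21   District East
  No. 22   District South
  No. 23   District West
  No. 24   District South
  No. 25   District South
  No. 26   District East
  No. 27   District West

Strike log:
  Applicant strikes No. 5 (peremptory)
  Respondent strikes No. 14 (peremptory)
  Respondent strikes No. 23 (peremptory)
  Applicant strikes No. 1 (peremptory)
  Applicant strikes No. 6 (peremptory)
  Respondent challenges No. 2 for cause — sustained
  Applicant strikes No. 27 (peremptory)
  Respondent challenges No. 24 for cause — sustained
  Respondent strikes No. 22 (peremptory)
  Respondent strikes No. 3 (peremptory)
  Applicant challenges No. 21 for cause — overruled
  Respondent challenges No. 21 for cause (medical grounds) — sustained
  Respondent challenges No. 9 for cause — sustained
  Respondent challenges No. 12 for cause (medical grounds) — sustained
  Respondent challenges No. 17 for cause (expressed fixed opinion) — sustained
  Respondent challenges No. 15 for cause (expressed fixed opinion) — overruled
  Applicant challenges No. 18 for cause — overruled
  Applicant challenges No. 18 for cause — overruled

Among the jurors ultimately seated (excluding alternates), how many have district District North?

1

Removed: #1, #2, #3, #5, #6, #9, #12, #14, #17, #21, #22, #23, #24, #27.
Seated jurors 1–6: #4, #7, #8, #10, #11, #13 (alternates #15, #16, #18, #19 not counted).
Of those, in District North: #11 → 1.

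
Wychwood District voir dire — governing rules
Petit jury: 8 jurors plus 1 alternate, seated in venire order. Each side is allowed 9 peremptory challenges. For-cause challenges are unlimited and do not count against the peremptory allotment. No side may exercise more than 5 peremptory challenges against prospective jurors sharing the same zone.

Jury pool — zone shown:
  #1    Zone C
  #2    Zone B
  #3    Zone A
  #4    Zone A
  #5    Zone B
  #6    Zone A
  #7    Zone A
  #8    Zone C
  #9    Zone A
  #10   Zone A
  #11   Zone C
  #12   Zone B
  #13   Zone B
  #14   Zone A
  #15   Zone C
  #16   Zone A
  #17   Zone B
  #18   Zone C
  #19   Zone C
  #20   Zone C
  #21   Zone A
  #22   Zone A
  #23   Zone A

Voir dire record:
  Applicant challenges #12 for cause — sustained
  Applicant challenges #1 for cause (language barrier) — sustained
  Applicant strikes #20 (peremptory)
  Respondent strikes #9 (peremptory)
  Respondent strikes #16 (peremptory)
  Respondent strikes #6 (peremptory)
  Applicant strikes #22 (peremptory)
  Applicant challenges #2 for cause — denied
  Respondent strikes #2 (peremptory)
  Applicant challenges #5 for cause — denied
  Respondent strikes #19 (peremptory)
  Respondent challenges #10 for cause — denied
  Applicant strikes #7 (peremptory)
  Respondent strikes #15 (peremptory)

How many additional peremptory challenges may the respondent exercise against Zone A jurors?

2

Respondent peremptories so far: #9, #16, #6, #2, #19, #15 — 6 of 9 used, 3 left overall.
Against Zone A: #9, #16, #6 — 3 used; per-zone cap 5 leaves 2.
Binding limit: min(3, 2) = 2.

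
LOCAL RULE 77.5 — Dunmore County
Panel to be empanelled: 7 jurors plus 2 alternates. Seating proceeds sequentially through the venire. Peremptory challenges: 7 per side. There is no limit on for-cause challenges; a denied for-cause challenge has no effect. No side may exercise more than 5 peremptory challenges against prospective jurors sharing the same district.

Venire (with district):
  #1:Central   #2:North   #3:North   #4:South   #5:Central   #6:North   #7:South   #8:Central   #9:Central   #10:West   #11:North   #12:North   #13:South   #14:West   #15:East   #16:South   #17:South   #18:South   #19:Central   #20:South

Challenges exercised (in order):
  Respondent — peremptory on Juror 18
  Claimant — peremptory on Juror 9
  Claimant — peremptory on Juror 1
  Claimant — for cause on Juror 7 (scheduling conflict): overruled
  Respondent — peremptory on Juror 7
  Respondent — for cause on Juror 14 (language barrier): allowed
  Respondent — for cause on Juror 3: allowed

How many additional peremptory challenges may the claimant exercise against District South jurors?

5

Claimant peremptories so far: #9, #1 — 2 of 7 used, 5 left overall.
Against District South: none yet — per-district cap 5 leaves 5.
Binding limit: min(5, 5) = 5.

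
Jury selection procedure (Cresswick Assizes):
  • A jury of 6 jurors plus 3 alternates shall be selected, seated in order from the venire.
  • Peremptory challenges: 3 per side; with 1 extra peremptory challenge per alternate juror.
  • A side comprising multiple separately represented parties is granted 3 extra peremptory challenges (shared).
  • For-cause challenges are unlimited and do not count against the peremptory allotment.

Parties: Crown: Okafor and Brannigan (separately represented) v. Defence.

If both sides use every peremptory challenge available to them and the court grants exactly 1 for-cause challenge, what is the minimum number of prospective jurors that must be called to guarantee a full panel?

Seats to fill: 6 + 3 alternates = 9.
Peremptories — Crown: 3 + 1×3 + 3 = 9; Defence: 3 + 1×3 = 6; total 15.
For-cause removals: 1.
Minimum venire: 9 + 15 + 1 = 25.

25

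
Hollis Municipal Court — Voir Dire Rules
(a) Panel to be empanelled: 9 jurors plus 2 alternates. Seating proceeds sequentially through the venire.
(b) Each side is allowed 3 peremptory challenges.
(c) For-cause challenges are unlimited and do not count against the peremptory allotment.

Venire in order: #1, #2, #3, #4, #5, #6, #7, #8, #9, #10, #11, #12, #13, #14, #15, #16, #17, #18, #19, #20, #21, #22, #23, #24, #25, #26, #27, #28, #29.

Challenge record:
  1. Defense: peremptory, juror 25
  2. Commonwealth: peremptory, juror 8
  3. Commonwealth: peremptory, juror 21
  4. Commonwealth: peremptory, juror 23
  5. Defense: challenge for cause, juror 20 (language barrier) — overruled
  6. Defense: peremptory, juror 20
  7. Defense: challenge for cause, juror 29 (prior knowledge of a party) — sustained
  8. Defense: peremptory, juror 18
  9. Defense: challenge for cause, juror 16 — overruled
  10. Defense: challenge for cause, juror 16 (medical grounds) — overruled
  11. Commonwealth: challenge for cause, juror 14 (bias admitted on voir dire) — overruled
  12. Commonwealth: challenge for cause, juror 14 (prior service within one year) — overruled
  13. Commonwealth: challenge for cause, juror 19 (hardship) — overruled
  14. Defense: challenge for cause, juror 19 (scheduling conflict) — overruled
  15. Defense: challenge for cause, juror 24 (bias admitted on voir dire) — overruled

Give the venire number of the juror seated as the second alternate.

12

Removed: #8, #18, #20, #21, #23, #25, #29. (#14, #16, #19, #24 stay — for-cause denied.)
Seating in order: seats 1–9 → #1, #2, #3, #4, #5, #6, #7, #9, #10; alternates → #11, #12.
So alternate 2 is #12.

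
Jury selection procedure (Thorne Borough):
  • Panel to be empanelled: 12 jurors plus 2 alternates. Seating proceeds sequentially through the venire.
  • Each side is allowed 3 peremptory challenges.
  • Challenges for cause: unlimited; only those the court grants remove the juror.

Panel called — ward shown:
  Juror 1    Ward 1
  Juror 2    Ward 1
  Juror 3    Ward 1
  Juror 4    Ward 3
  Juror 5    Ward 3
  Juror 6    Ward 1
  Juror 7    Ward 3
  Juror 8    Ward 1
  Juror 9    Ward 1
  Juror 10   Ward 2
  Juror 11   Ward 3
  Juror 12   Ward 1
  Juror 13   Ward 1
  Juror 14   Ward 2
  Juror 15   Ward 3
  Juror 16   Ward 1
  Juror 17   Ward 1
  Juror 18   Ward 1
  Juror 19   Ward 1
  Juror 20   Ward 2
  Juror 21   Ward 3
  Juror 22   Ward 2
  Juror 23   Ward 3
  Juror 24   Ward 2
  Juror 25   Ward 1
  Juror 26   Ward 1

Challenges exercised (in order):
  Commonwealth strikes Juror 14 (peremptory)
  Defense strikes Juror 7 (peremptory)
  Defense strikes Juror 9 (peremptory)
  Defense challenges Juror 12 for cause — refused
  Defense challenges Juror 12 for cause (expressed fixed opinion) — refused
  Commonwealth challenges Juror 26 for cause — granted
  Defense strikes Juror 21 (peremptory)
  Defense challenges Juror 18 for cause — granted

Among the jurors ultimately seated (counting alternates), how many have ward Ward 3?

4

Removed: #7, #9, #14, #18, #21, #26.
Seated (14 incl. alternates): #1, #2, #3, #4, #5, #6, #8, #10, #11, #12, #13, #15, #16, #17.
Of those, in Ward 3: #4, #5, #11, #15 → 4.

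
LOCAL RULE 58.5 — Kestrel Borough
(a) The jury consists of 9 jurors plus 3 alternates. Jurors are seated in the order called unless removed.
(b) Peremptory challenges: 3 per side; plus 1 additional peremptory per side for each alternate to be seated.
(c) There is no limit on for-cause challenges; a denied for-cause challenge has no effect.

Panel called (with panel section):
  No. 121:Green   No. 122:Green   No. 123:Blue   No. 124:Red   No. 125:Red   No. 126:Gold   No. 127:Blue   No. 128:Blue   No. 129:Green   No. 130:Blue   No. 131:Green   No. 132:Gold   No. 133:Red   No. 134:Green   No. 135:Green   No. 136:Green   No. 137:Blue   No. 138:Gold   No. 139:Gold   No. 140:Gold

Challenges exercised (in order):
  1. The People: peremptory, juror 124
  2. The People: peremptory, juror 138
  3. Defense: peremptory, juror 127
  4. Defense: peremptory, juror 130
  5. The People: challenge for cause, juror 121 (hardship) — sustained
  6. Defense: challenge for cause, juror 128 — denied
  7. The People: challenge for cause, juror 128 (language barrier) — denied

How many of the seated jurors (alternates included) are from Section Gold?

Removed: #121, #124, #127, #130, #138.
Seated (12 incl. alternates): #122, #123, #125, #126, #128, #129, #131, #132, #133, #134, #135, #136.
Of those, in Section Gold: #126, #132 → 2.

2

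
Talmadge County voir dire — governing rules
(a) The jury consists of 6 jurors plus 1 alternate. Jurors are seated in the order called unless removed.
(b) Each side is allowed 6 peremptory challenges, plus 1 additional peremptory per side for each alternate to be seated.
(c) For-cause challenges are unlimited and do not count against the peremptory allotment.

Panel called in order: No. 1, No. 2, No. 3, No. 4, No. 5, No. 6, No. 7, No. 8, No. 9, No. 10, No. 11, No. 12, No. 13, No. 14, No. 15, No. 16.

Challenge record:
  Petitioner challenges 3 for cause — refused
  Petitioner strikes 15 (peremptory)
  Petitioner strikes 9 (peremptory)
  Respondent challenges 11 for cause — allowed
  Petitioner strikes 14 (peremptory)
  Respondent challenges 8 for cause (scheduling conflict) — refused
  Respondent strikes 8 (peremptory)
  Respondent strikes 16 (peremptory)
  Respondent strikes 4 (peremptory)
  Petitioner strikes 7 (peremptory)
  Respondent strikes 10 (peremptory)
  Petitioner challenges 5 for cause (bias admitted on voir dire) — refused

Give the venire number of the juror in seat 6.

Removed: #4, #7, #8, #9, #10, #11, #14, #15, #16. (#3, #5 stay — for-cause denied.)
Seating in order: seats 1–6 → #1, #2, #3, #5, #6, #12; alternates → #13.
So seat 6 is #12.

12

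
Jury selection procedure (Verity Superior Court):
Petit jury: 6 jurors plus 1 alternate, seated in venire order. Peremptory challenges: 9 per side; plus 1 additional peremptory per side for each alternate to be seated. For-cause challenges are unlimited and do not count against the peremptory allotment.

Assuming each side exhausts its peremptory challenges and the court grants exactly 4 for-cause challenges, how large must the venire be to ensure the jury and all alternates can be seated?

Seats to fill: 6 + 1 alternates = 7.
Peremptories: 9 + 1×1 = 10 per side × 2 sides = 20.
For-cause removals: 4.
Minimum venire: 7 + 20 + 4 = 31.

31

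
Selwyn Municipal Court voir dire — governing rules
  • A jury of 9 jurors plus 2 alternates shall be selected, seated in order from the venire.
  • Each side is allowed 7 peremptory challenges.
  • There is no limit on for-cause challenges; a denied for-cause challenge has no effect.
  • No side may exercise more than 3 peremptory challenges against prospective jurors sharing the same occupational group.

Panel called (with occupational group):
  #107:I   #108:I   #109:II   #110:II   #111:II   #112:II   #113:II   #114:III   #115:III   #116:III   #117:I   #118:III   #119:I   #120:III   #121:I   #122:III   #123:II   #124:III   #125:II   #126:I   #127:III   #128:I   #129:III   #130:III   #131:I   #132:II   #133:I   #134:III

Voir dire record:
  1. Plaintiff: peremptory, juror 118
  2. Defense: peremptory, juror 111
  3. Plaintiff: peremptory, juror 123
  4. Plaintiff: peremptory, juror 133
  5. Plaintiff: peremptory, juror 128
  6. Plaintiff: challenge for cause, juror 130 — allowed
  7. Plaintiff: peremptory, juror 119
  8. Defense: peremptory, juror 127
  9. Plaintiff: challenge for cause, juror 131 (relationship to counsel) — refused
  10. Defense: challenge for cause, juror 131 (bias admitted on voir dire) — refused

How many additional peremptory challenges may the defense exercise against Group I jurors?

Defense peremptories so far: #111, #127 — 2 of 7 used, 5 left overall.
Against Group I: none yet — per-group cap 3 leaves 3.
Binding limit: min(5, 3) = 3.

3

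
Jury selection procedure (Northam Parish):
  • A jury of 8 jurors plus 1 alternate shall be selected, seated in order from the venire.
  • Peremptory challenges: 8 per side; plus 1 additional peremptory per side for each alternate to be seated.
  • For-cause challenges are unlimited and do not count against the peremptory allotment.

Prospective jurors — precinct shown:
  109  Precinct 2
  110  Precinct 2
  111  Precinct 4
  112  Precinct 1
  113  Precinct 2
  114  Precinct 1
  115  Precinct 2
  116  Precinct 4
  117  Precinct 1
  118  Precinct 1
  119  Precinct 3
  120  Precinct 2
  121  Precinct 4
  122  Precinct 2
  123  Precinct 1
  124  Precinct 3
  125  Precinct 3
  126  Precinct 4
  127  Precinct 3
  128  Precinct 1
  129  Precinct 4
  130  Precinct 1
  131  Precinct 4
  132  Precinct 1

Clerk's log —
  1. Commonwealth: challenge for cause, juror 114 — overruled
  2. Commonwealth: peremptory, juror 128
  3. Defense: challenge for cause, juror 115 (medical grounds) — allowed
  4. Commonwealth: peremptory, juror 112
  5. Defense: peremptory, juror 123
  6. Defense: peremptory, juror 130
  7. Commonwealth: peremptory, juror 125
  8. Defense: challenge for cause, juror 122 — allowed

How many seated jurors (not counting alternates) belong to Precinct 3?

Removed: #112, #115, #122, #123, #125, #128, #130.
Seated jurors 1–8: #109, #110, #111, #113, #114, #116, #117, #118 (alternates #119 not counted).
None of those are in Precinct 3 → 0.

0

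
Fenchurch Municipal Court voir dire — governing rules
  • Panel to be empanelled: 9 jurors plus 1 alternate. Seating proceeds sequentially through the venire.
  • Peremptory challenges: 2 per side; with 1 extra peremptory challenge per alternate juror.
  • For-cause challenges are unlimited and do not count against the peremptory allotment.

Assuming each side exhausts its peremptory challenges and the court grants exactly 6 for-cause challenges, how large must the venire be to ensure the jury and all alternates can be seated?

22

Seats to fill: 9 + 1 alternates = 10.
Peremptories: 2 + 1×1 = 3 per side × 2 sides = 6.
For-cause removals: 6.
Minimum venire: 10 + 6 + 6 = 22.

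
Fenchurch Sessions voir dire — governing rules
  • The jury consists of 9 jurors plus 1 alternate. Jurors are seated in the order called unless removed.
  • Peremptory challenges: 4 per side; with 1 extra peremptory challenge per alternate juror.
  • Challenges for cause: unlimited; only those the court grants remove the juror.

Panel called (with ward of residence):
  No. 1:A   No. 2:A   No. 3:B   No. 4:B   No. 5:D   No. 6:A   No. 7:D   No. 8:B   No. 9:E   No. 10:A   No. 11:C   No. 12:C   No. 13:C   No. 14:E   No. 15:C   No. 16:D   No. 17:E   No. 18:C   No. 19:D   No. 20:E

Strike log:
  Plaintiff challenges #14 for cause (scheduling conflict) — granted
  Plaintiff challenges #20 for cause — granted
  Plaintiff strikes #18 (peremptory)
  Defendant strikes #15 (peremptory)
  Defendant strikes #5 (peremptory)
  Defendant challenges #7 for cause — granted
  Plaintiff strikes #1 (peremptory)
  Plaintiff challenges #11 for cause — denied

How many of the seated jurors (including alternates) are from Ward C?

3

Removed: #1, #5, #7, #14, #15, #18, #20.
Seated (10 incl. alternates): #2, #3, #4, #6, #8, #9, #10, #11, #12, #13.
Of those, in Ward C: #11, #12, #13 → 3.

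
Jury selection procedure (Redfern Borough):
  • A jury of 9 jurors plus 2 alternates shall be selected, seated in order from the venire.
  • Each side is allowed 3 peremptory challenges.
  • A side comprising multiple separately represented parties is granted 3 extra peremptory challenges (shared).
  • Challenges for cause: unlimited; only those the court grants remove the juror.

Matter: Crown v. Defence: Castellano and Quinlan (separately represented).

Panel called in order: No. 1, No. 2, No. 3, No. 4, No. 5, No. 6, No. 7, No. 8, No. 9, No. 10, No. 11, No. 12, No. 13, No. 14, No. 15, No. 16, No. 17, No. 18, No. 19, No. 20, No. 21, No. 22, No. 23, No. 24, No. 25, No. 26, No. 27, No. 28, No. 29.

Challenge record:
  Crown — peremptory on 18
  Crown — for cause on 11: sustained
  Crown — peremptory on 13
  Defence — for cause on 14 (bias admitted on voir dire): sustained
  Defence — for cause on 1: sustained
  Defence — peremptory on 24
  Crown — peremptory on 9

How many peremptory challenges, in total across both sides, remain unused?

5

Crown allotment: 3. Defence allotment: 3 base + 3 multi-party = 6.
Crown peremptories used: #18, #13, #9 — 3 (the for-cause on #11 doesn't count).
Defence peremptories used: #24 — 1 (for-cause on #14, #1 don't count).
Remaining: (3 − 3) + (6 − 1) = 5.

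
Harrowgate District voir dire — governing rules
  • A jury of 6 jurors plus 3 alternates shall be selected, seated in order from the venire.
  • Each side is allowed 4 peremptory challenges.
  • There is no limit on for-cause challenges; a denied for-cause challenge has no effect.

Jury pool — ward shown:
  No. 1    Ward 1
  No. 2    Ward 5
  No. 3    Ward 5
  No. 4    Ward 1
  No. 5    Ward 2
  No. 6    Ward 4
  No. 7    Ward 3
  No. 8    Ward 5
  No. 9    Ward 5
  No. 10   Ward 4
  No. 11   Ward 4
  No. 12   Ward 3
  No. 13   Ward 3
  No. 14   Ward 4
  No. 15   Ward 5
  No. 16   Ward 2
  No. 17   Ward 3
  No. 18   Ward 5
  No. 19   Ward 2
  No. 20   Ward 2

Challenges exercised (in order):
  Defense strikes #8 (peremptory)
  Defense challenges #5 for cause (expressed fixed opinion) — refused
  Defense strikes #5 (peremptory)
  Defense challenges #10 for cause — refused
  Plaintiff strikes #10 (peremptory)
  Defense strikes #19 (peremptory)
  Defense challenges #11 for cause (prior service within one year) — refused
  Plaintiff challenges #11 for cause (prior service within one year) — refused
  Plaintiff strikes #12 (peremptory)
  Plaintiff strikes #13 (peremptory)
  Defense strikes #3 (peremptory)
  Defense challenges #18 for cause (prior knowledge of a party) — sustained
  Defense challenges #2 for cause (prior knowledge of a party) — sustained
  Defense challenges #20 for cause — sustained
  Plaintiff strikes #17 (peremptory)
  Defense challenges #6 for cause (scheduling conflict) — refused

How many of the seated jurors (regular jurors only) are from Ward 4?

2

Removed: #2, #3, #5, #8, #10, #12, #13, #17, #18, #19, #20.
Seated jurors 1–6: #1, #4, #6, #7, #9, #11 (alternates #14, #15, #16 not counted).
Of those, in Ward 4: #6, #11 → 2.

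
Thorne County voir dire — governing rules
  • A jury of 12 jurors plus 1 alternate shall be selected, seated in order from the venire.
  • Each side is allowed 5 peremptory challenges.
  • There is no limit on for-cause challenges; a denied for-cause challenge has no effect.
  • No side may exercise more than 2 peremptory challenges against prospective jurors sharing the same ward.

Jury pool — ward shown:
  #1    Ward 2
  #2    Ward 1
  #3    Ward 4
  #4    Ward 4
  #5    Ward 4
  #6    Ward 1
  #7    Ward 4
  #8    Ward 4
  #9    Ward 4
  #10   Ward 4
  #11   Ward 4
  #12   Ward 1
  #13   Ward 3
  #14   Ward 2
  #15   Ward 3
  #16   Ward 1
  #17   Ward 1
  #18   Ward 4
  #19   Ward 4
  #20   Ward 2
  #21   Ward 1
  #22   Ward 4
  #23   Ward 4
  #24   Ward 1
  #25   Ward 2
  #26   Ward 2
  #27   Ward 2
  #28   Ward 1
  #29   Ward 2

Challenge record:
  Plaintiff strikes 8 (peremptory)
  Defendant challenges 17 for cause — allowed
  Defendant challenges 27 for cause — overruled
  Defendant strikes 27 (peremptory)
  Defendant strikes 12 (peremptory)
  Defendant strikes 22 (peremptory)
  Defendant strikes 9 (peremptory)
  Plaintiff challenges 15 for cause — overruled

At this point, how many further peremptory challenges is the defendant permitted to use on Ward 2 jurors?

1

Defendant peremptories so far: #27, #12, #22, #9 — 4 of 5 used, 1 left overall.
Against Ward 2: #27 — 1 used; per-ward cap 2 leaves 1.
Binding limit: min(1, 1) = 1.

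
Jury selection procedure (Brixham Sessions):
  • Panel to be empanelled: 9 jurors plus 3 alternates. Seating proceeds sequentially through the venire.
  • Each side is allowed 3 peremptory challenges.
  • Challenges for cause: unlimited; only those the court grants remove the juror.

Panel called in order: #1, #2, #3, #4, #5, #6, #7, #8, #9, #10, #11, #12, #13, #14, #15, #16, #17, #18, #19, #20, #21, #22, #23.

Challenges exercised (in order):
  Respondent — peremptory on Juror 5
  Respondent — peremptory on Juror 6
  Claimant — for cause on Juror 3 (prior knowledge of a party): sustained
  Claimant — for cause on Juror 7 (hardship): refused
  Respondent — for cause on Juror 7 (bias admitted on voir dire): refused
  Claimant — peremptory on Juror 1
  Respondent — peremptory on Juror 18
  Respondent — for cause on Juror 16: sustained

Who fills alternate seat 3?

17

Removed: #1, #3, #5, #6, #16, #18. (#7 stays — for-cause denied.)
Filling seats in venire order through position 12: #2, #4, #7, #8, #9, #10, #11, #12, #13, #14, #15, #17.
So alternate 3 is #17.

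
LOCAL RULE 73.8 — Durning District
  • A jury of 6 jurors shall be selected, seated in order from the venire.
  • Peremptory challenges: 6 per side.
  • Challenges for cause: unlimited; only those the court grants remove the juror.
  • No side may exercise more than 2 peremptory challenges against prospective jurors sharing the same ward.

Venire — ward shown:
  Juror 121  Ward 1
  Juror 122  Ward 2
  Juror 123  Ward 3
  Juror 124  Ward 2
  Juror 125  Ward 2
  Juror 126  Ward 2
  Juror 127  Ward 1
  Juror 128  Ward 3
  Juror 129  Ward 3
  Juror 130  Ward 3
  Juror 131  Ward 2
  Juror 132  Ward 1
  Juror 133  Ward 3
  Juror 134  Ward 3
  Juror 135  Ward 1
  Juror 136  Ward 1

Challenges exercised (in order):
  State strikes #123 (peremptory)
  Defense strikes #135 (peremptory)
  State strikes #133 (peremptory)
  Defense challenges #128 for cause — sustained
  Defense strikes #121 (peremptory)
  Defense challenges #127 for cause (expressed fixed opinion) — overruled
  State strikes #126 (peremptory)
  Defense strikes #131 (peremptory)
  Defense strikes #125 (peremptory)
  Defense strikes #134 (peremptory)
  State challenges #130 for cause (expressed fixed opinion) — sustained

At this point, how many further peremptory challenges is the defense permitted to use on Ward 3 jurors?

1

Defense peremptories so far: #135, #121, #131, #125, #134 — 5 of 6 used, 1 left overall.
Against Ward 3: #134 — 1 used; per-ward cap 2 leaves 1.
Binding limit: min(1, 1) = 1.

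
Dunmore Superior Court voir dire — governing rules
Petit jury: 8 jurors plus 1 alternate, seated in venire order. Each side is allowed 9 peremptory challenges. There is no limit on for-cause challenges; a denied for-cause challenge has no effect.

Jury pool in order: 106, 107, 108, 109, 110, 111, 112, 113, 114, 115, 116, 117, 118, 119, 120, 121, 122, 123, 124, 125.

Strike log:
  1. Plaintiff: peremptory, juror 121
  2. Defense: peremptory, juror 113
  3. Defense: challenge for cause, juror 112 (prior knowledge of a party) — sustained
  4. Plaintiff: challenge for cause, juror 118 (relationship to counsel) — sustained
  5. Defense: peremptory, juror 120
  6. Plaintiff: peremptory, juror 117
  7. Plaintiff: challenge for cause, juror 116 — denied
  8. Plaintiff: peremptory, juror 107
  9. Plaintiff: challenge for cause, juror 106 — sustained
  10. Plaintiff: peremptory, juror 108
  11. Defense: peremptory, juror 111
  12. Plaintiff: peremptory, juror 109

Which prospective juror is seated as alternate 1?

Removed: #106, #107, #108, #109, #111, #112, #113, #117, #118, #120, #121. (#116 stays — for-cause denied.)
Filling seats in venire order through position 9: #110, #114, #115, #116, #119, #122, #123, #124, #125.
So alternate 1 is #125.

125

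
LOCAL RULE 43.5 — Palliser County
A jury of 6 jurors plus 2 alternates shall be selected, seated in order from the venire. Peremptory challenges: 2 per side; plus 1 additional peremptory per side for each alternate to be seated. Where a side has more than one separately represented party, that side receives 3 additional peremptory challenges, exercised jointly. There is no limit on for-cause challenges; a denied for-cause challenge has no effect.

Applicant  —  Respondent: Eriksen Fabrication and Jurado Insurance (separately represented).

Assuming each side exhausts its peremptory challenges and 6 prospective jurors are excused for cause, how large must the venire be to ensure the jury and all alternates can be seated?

Seats to fill: 6 + 2 alternates = 8.
Peremptories — Applicant: 2 + 1×2 = 4; Respondent: 2 + 1×2 + 3 = 7; total 11.
For-cause removals: 6.
Minimum venire: 8 + 11 + 6 = 25.

25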